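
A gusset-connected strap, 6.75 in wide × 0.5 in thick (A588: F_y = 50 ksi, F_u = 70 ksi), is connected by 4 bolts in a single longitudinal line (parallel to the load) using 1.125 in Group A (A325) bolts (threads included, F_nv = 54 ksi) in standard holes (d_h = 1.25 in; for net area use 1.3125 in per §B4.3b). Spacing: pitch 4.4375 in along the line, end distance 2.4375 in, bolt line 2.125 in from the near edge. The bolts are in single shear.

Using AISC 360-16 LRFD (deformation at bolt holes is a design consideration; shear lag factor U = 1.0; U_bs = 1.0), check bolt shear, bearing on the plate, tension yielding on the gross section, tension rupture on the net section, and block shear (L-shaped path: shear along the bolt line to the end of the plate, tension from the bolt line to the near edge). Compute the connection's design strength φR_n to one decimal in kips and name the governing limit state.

Bolt shear: A_b = π(1.125)²/4 = 0.99402 in². φR_n = 0.75 × 54 × 0.99402 × 4 × 1 = 161.0 kips.
Bearing (0.5 in plate, F_u = 70 ksi): end bolts L_c = 2.4375 − 1.25/2 = 1.8125, R_n = min(1.2×1.8125×0.5×70, 2.4×1.125×0.5×70) = 76.125 kips/bolt; interior L_c = 4.4375 − 1.25 = 3.1875, R_n = 94.5 kips/bolt. φR_n = 0.75 × (1×76.125 + 3×94.5) = 269.7 kips.
Tension yield (gross): A_g = 6.75×0.5 = 3.375 in². φR_n = 0.90 × 50 × 3.375 = 151.9 kips.
Tension rupture (net): A_n = (6.75 − 1×1.3125)×0.5 = 2.7188 in² (U = 1.0, A_e = A_n). φR_n = 0.75 × 70 × 2.7188 = 142.7 kips.
Block shear: shear path 1×[2.4375+3×4.4375] = 1×15.75 in, A_gv = 7.875, A_nv = 1×(15.75 − 3.5×1.3125)×0.5 = 5.5781 in²; tension to near edge: (2.125 − 0.5×1.3125)×0.5 = 0.73438 in². R_n = min(0.6×70×5.5781, 0.6×50×7.875) + 1.0×70×0.73438 = min(234.28, 236.25) + 51.407 = 285.69 kips. φR_n = 0.75 × 285.69 = 214.3 kips.
Governing: min(161.0, 269.7, 151.9, 142.7, 214.3) = 142.7 kips → net-section rupture.

142.7 kips (net-section rupture governs)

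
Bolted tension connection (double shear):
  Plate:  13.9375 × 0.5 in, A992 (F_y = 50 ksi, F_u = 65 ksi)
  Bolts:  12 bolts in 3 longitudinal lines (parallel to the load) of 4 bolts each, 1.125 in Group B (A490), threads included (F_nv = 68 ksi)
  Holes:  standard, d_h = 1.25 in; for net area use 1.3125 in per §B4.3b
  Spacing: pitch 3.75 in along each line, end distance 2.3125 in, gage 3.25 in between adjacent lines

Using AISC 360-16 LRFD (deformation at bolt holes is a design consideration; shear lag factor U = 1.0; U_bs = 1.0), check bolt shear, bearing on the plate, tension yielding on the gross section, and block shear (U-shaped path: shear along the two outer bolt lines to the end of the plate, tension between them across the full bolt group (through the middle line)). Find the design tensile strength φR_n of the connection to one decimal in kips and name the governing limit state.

313.6 kips (gross-section yield governs)

Bolt shear: A_b = π(1.125)²/4 = 0.99402 in². φR_n = 0.75 × 68 × 0.99402 × 12 × 2 = 1216.7 kips.
Bearing (0.5 in plate, F_u = 65 ksi): end bolts L_c = 2.3125 − 1.25/2 = 1.6875, R_n = min(1.2×1.6875×0.5×65, 2.4×1.125×0.5×65) = 65.813 kips/bolt; interior L_c = 3.75 − 1.25 = 2.5, R_n = 87.75 kips/bolt. φR_n = 0.75 × (3×65.813 + 9×87.75) = 740.4 kips.
Tension yield (gross): A_g = 13.9375×0.5 = 6.9688 in². φR_n = 0.90 × 50 × 6.9688 = 313.6 kips.
Block shear: shear path 2×[2.3125+3×3.75] = 2×13.5625 in, A_gv = 13.563, A_nv = 2×(13.5625 − 3.5×1.3125)×0.5 = 8.9688 in²; tension across gage: (6.5 − 2×1.3125)×0.5 = 1.9375 in². R_n = min(0.6×65×8.9688, 0.6×50×13.563) + 1.0×65×1.9375 = min(349.78, 406.89) + 125.94 = 475.72 kips. φR_n = 0.75 × 475.72 = 356.8 kips.
Governing: min(1216.7, 740.4, 313.6, 356.8) = 313.6 kips → gross-section yield.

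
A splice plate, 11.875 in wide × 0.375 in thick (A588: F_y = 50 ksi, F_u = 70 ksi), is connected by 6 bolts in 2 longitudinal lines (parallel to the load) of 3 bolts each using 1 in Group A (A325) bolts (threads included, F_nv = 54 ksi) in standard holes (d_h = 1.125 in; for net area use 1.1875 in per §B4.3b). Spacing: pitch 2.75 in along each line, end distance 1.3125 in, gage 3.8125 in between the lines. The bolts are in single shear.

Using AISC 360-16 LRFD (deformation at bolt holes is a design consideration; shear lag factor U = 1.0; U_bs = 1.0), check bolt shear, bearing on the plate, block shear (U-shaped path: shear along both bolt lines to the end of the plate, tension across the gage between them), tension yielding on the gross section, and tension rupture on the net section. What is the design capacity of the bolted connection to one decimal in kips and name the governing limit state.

142.5 kips (block shear governs)

Bolt shear: A_b = π(1)²/4 = 0.7854 in². φR_n = 0.75 × 54 × 0.7854 × 6 × 1 = 190.9 kips.
Bearing (0.375 in plate, F_u = 70 ksi): end bolts L_c = 1.3125 − 1.125/2 = 0.75, R_n = min(1.2×0.75×0.375×70, 2.4×1×0.375×70) = 23.625 kips/bolt; interior L_c = 2.75 − 1.125 = 1.625, R_n = 51.188 kips/bolt. φR_n = 0.75 × (2×23.625 + 4×51.188) = 189.0 kips.
Block shear: shear path 2×[1.3125+2×2.75] = 2×6.8125 in, A_gv = 5.1094, A_nv = 2×(6.8125 − 2.5×1.1875)×0.375 = 2.8828 in²; tension across gage: (3.8125 − 1×1.1875)×0.375 = 0.98438 in². R_n = min(0.6×70×2.8828, 0.6×50×5.1094) + 1.0×70×0.98438 = min(121.08, 153.28) + 68.907 = 189.99 kips. φR_n = 0.75 × 189.99 = 142.5 kips.
Tension yield (gross): A_g = 11.875×0.375 = 4.4531 in². φR_n = 0.90 × 50 × 4.4531 = 200.4 kips.
Tension rupture (net): A_n = (11.875 − 2×1.1875)×0.375 = 3.5625 in² (U = 1.0, A_e = A_n). φR_n = 0.75 × 70 × 3.5625 = 187.0 kips.
Governing: min(190.9, 189.0, 142.5, 200.4, 187.0) = 142.5 kips → block shear.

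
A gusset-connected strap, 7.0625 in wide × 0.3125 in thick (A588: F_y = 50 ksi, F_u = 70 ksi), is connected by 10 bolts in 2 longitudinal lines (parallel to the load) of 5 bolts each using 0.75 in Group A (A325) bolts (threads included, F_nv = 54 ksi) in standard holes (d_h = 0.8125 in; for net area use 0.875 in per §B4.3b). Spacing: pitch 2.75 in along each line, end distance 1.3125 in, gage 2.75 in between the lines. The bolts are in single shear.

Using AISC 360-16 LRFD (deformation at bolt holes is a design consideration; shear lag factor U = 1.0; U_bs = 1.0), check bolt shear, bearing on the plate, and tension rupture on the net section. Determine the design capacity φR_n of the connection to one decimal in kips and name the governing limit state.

Bolt shear: A_b = π(0.75)²/4 = 0.44179 in². φR_n = 0.75 × 54 × 0.44179 × 10 × 1 = 178.9 kips.
Bearing (0.3125 in plate, F_u = 70 ksi): end bolts L_c = 1.3125 − 0.8125/2 = 0.90625, R_n = min(1.2×0.90625×0.3125×70, 2.4×0.75×0.3125×70) = 23.789 kips/bolt; interior L_c = 2.75 − 0.8125 = 1.9375, R_n = 39.375 kips/bolt. φR_n = 0.75 × (2×23.789 + 8×39.375) = 271.9 kips.
Tension rupture (net): A_n = (7.0625 − 2×0.875)×0.3125 = 1.6602 in² (U = 1.0, A_e = A_n). φR_n = 0.75 × 70 × 1.6602 = 87.2 kips.
Governing: min(178.9, 271.9, 87.2) = 87.2 kips → net-section rupture.

87.2 kips (net-section rupture governs)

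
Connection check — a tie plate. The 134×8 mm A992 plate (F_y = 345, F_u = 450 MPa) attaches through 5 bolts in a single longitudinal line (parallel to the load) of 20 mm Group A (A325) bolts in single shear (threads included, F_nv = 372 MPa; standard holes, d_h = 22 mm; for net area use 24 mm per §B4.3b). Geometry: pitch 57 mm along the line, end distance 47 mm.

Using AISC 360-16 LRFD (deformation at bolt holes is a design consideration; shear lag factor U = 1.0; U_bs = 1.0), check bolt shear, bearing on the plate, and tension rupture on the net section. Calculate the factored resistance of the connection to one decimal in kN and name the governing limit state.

Bolt shear: A_b = π(20)²/4 = 314.16 mm². φR_n = 0.75 × 372 × 314.16 × 5 × 1 = 438.3 kN.
Bearing (8 mm plate, F_u = 450 MPa): end bolts L_c = 47 − 22/2 = 36, R_n = min(1.2×36×8×450, 2.4×20×8×450) = 155.52 kN/bolt; interior L_c = 57 − 22 = 35, R_n = 151.2 kN/bolt. φR_n = 0.75 × (1×155.52 + 4×151.2) = 570.2 kN.
Tension rupture (net): A_n = (134 − 1×24)×8 = 880 mm² (U = 1.0, A_e = A_n). φR_n = 0.75 × 450 × 880 = 297.0 kN.
Governing: min(438.3, 570.2, 297.0) = 297.0 kN → net-section rupture.

297.0 kN (net-section rupture governs)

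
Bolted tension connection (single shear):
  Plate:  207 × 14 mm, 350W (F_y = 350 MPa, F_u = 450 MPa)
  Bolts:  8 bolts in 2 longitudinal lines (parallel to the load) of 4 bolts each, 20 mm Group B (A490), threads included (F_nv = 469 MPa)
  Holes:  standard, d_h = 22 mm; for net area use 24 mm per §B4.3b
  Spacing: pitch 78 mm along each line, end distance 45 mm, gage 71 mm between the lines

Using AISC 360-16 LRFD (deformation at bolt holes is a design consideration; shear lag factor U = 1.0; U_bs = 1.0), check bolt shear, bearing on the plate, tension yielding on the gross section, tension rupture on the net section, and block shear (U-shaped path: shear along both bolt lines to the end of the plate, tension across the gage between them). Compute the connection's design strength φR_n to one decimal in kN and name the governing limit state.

751.3 kN (net-section rupture governs)

Bolt shear: A_b = π(20)²/4 = 314.16 mm². φR_n = 0.75 × 469 × 314.16 × 8 × 1 = 884.0 kN.
Bearing (14 mm plate, F_u = 450 MPa): end bolts L_c = 45 − 22/2 = 34, R_n = min(1.2×34×14×450, 2.4×20×14×450) = 257.04 kN/bolt; interior L_c = 78 − 22 = 56, R_n = 302.4 kN/bolt. φR_n = 0.75 × (2×257.04 + 6×302.4) = 1746.4 kN.
Tension yield (gross): A_g = 207×14 = 2898 mm². φR_n = 0.90 × 350 × 2898 = 912.9 kN.
Tension rupture (net): A_n = (207 − 2×24)×14 = 2226 mm² (U = 1.0, A_e = A_n). φR_n = 0.75 × 450 × 2226 = 751.3 kN.
Block shear: shear path 2×[45+3×78] = 2×279 mm, A_gv = 7812, A_nv = 2×(279 − 3.5×24)×14 = 5460 mm²; tension across gage: (71 − 1×24)×14 = 658 mm². R_n = min(0.6×450×5460, 0.6×350×7812) + 1.0×450×658 = min(1474.2, 1640.5) + 296.1 = 1770.3 kN. φR_n = 0.75 × 1770.3 = 1327.7 kN.
Governing: min(884.0, 1746.4, 912.9, 751.3, 1327.7) = 751.3 kN → net-section rupture.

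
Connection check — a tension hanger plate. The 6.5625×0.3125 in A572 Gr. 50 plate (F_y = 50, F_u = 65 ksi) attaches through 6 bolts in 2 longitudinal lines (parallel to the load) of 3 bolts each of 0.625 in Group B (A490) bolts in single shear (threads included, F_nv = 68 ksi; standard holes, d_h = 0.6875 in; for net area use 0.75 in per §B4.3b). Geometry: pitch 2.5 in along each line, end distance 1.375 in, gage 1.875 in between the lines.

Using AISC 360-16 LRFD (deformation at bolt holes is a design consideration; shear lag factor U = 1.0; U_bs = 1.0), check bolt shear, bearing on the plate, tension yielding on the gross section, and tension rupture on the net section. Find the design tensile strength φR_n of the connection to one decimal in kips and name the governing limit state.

Bolt shear: A_b = π(0.625)²/4 = 0.3068 in². φR_n = 0.75 × 68 × 0.3068 × 6 × 1 = 93.9 kips.
Bearing (0.3125 in plate, F_u = 65 ksi): end bolts L_c = 1.375 − 0.6875/2 = 1.03125, R_n = min(1.2×1.03125×0.3125×65, 2.4×0.625×0.3125×65) = 25.137 kips/bolt; interior L_c = 2.5 − 0.6875 = 1.8125, R_n = 30.469 kips/bolt. φR_n = 0.75 × (2×25.137 + 4×30.469) = 129.1 kips.
Tension yield (gross): A_g = 6.5625×0.3125 = 2.0508 in². φR_n = 0.90 × 50 × 2.0508 = 92.3 kips.
Tension rupture (net): A_n = (6.5625 − 2×0.75)×0.3125 = 1.582 in² (U = 1.0, A_e = A_n). φR_n = 0.75 × 65 × 1.582 = 77.1 kips.
Governing: min(93.9, 129.1, 92.3, 77.1) = 77.1 kips → net-section rupture.

77.1 kips (net-section rupture governs)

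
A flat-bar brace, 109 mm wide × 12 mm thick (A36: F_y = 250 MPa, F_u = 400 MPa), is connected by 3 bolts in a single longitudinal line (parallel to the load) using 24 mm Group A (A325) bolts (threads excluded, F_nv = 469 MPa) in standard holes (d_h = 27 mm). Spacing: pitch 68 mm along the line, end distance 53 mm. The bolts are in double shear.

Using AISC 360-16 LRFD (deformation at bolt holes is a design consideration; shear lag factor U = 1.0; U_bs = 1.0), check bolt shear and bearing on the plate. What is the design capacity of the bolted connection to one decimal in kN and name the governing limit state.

Bolt shear: A_b = π(24)²/4 = 452.39 mm². φR_n = 0.75 × 469 × 452.39 × 3 × 2 = 954.8 kN.
Bearing (12 mm plate, F_u = 400 MPa): end bolts L_c = 53 − 27/2 = 39.5, R_n = min(1.2×39.5×12×400, 2.4×24×12×400) = 227.52 kN/bolt; interior L_c = 68 − 27 = 41, R_n = 236.16 kN/bolt. φR_n = 0.75 × (1×227.52 + 2×236.16) = 524.9 kN.
Governing: min(954.8, 524.9) = 524.9 kN → bearing.

524.9 kN (bearing governs)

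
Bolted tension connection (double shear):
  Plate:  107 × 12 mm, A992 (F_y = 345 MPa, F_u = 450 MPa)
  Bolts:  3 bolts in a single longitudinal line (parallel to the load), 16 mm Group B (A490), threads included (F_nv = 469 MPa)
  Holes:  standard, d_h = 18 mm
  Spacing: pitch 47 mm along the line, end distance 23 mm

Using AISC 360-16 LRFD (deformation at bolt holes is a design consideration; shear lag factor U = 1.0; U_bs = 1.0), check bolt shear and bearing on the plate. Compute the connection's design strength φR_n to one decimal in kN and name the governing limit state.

Bolt shear: A_b = π(16)²/4 = 201.06 mm². φR_n = 0.75 × 469 × 201.06 × 3 × 2 = 424.3 kN.
Bearing (12 mm plate, F_u = 450 MPa): end bolts L_c = 23 − 18/2 = 14, R_n = min(1.2×14×12×450, 2.4×16×12×450) = 90.72 kN/bolt; interior L_c = 47 − 18 = 29, R_n = 187.92 kN/bolt. φR_n = 0.75 × (1×90.72 + 2×187.92) = 349.9 kN.
Governing: min(424.3, 349.9) = 349.9 kN → bearing.

349.9 kN (bearing governs)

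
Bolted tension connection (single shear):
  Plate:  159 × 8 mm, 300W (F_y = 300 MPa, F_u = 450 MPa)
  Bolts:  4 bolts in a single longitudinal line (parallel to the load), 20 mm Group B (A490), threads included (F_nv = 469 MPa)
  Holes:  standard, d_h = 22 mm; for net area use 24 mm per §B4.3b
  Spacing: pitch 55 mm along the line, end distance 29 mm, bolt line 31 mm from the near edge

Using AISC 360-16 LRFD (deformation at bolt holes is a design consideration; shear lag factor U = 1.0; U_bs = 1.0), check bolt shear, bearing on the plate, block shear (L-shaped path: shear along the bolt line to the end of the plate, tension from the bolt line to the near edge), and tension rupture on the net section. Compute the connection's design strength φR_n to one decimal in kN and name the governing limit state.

229.5 kN (block shear governs)

Bolt shear: A_b = π(20)²/4 = 314.16 mm². φR_n = 0.75 × 469 × 314.16 × 4 × 1 = 442.0 kN.
Bearing (8 mm plate, F_u = 450 MPa): end bolts L_c = 29 − 22/2 = 18, R_n = min(1.2×18×8×450, 2.4×20×8×450) = 77.76 kN/bolt; interior L_c = 55 − 22 = 33, R_n = 142.56 kN/bolt. φR_n = 0.75 × (1×77.76 + 3×142.56) = 379.1 kN.
Block shear: shear path 1×[29+3×55] = 1×194 mm, A_gv = 1552, A_nv = 1×(194 − 3.5×24)×8 = 880 mm²; tension to near edge: (31 − 0.5×24)×8 = 152 mm². R_n = min(0.6×450×880, 0.6×300×1552) + 1.0×450×152 = min(237.6, 279.36) + 68.4 = 306 kN. φR_n = 0.75 × 306 = 229.5 kN.
Tension rupture (net): A_n = (159 − 1×24)×8 = 1080 mm² (U = 1.0, A_e = A_n). φR_n = 0.75 × 450 × 1080 = 364.5 kN.
Governing: min(442.0, 379.1, 229.5, 364.5) = 229.5 kN → block shear.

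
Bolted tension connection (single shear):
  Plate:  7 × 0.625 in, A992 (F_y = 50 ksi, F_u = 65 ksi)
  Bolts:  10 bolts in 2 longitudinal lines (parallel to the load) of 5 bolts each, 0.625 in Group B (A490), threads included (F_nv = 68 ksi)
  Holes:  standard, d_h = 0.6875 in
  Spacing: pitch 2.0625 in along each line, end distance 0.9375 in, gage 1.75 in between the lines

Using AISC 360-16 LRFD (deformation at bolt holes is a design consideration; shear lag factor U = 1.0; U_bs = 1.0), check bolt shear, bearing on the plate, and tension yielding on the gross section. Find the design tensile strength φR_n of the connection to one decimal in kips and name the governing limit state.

156.5 kips (bolt shear governs)

Bolt shear: A_b = π(0.625)²/4 = 0.3068 in². φR_n = 0.75 × 68 × 0.3068 × 10 × 1 = 156.5 kips.
Bearing (0.625 in plate, F_u = 65 ksi): end bolts L_c = 0.9375 − 0.6875/2 = 0.59375, R_n = min(1.2×0.59375×0.625×65, 2.4×0.625×0.625×65) = 28.945 kips/bolt; interior L_c = 2.0625 − 0.6875 = 1.375, R_n = 60.938 kips/bolt. φR_n = 0.75 × (2×28.945 + 8×60.938) = 409.0 kips.
Tension yield (gross): A_g = 7×0.625 = 4.375 in². φR_n = 0.90 × 50 × 4.375 = 196.9 kips.
Governing: min(156.5, 409.0, 196.9) = 156.5 kips → bolt shear.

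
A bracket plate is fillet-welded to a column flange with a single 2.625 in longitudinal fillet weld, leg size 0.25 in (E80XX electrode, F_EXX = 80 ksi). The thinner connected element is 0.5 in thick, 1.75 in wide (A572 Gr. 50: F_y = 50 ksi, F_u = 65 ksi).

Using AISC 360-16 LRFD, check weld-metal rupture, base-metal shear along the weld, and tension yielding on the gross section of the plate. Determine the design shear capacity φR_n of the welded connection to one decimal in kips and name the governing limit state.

16.7 kips (weld metal governs)

Weld metal: throat = 0.707×0.25 = 0.17675 in, L = 2.625 in. φR_n = 0.75 × 0.6 × 80 × 0.17675 × 2.625 = 16.7 kips.
Base metal shear (0.5 in plate): yield φR_n = 1.0×0.6×50×0.5×2.625 = 39.4 kips; rupture φR_n = 0.75×0.6×65×0.5×2.625 = 38.4 kips; take 38.4 kips (rupture).
Tension yield (gross): A_g = 1.75×0.5 = 0.875 in². φR_n = 0.90 × 50 × 0.875 = 39.4 kips.
Governing: min(16.7, 38.4, 39.4) = 16.7 kips → weld metal.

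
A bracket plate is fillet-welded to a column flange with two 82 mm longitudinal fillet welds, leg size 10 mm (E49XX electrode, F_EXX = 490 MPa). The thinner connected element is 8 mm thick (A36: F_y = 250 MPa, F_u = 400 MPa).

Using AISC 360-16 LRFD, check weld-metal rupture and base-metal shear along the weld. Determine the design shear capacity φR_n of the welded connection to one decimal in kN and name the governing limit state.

196.8 kN (base-metal shear governs)

Weld metal: throat = 0.707×10 = 7.07 mm, L = 2×82 = 164 mm. φR_n = 0.75 × 0.6 × 490 × 7.07 × 164 = 255.7 kN.
Base metal shear (8 mm plate): yield φR_n = 1.0×0.6×250×8×164 = 196.8 kN; rupture φR_n = 0.75×0.6×400×8×164 = 236.2 kN; take 196.8 kN (yield).
Governing: min(255.7, 196.8) = 196.8 kN → base-metal shear.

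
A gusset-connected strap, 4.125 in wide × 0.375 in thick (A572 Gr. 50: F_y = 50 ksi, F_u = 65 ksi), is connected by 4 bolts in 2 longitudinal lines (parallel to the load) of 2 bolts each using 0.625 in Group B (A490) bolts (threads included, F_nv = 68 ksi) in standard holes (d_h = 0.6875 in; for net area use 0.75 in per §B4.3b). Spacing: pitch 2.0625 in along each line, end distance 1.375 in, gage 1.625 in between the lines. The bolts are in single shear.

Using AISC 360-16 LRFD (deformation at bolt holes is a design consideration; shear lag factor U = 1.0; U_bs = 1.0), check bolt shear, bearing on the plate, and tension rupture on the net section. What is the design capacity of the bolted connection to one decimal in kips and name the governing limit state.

48.0 kips (net-section rupture governs)

Bolt shear: A_b = π(0.625)²/4 = 0.3068 in². φR_n = 0.75 × 68 × 0.3068 × 4 × 1 = 62.6 kips.
Bearing (0.375 in plate, F_u = 65 ksi): end bolts L_c = 1.375 − 0.6875/2 = 1.03125, R_n = min(1.2×1.03125×0.375×65, 2.4×0.625×0.375×65) = 30.164 kips/bolt; interior L_c = 2.0625 − 0.6875 = 1.375, R_n = 36.563 kips/bolt. φR_n = 0.75 × (2×30.164 + 2×36.563) = 100.1 kips.
Tension rupture (net): A_n = (4.125 − 2×0.75)×0.375 = 0.98438 in² (U = 1.0, A_e = A_n). φR_n = 0.75 × 65 × 0.98438 = 48.0 kips.
Governing: min(62.6, 100.1, 48.0) = 48.0 kips → net-section rupture.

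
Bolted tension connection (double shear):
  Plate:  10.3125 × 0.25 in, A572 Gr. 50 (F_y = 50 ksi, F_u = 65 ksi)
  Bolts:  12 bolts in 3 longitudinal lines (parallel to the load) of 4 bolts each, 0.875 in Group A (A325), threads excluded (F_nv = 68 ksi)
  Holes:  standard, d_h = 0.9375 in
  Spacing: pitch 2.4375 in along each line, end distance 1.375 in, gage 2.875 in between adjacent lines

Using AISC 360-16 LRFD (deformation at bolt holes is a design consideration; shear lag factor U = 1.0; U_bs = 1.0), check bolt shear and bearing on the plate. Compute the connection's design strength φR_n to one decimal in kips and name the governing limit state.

237.2 kips (bearing governs)

Bolt shear: A_b = π(0.875)²/4 = 0.60132 in². φR_n = 0.75 × 68 × 0.60132 × 12 × 2 = 736.0 kips.
Bearing (0.25 in plate, F_u = 65 ksi): end bolts L_c = 1.375 − 0.9375/2 = 0.90625, R_n = min(1.2×0.90625×0.25×65, 2.4×0.875×0.25×65) = 17.672 kips/bolt; interior L_c = 2.4375 − 0.9375 = 1.5, R_n = 29.25 kips/bolt. φR_n = 0.75 × (3×17.672 + 9×29.25) = 237.2 kips.
Governing: min(736.0, 237.2) = 237.2 kips → bearing.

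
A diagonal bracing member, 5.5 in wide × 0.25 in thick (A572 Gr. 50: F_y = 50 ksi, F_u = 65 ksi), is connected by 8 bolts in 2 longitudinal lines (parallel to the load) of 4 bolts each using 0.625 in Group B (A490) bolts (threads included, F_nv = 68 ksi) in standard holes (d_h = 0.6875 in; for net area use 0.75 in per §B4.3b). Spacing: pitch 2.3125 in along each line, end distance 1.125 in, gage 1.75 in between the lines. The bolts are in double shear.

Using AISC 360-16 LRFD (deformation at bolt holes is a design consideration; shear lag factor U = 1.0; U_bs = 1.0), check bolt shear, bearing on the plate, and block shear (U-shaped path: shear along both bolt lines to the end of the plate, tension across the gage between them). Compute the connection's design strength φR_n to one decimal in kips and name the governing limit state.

Bolt shear: A_b = π(0.625)²/4 = 0.3068 in². φR_n = 0.75 × 68 × 0.3068 × 8 × 2 = 250.3 kips.
Bearing (0.25 in plate, F_u = 65 ksi): end bolts L_c = 1.125 − 0.6875/2 = 0.78125, R_n = min(1.2×0.78125×0.25×65, 2.4×0.625×0.25×65) = 15.234 kips/bolt; interior L_c = 2.3125 − 0.6875 = 1.625, R_n = 24.375 kips/bolt. φR_n = 0.75 × (2×15.234 + 6×24.375) = 132.5 kips.
Block shear: shear path 2×[1.125+3×2.3125] = 2×8.0625 in, A_gv = 4.0313, A_nv = 2×(8.0625 − 3.5×0.75)×0.25 = 2.7188 in²; tension across gage: (1.75 − 1×0.75)×0.25 = 0.25 in². R_n = min(0.6×65×2.7188, 0.6×50×4.0313) + 1.0×65×0.25 = min(106.03, 120.94) + 16.25 = 122.28 kips. φR_n = 0.75 × 122.28 = 91.7 kips.
Governing: min(250.3, 132.5, 91.7) = 91.7 kips → block shear.

91.7 kips (block shear governs)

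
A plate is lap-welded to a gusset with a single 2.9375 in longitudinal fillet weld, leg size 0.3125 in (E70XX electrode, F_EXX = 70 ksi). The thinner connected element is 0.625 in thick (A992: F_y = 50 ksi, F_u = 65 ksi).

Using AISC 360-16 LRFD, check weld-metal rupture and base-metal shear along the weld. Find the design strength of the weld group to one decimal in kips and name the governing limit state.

Weld metal: throat = 0.707×0.3125 = 0.22094 in, L = 2.9375 in. φR_n = 0.75 × 0.6 × 70 × 0.22094 × 2.9375 = 20.4 kips.
Base metal shear (0.625 in plate): yield φR_n = 1.0×0.6×50×0.625×2.9375 = 55.1 kips; rupture φR_n = 0.75×0.6×65×0.625×2.9375 = 53.7 kips; take 53.7 kips (rupture).
Governing: min(20.4, 53.7) = 20.4 kips → weld metal.

20.4 kips (weld metal governs)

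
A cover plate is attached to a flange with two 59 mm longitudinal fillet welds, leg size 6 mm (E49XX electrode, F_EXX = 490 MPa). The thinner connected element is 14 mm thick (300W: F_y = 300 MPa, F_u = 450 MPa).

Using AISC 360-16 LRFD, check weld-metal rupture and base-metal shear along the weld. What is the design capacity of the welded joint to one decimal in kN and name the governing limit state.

Weld metal: throat = 0.707×6 = 4.242 mm, L = 2×59 = 118 mm. φR_n = 0.75 × 0.6 × 490 × 4.242 × 118 = 110.4 kN.
Base metal shear (14 mm plate): yield φR_n = 1.0×0.6×300×14×118 = 297.4 kN; rupture φR_n = 0.75×0.6×450×14×118 = 334.5 kN; take 297.4 kN (yield).
Governing: min(110.4, 297.4) = 110.4 kN → weld metal.

110.4 kN (weld metal governs)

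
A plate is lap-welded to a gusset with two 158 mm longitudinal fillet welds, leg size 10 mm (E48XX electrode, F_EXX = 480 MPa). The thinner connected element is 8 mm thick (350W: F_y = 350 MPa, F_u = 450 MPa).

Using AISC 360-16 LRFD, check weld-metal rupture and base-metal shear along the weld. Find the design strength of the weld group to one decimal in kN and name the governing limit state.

482.6 kN (weld metal governs)

Weld metal: throat = 0.707×10 = 7.07 mm, L = 2×158 = 316 mm. φR_n = 0.75 × 0.6 × 480 × 7.07 × 316 = 482.6 kN.
Base metal shear (8 mm plate): yield φR_n = 1.0×0.6×350×8×316 = 530.9 kN; rupture φR_n = 0.75×0.6×450×8×316 = 511.9 kN; take 511.9 kN (rupture).
Governing: min(482.6, 511.9) = 482.6 kN → weld metal.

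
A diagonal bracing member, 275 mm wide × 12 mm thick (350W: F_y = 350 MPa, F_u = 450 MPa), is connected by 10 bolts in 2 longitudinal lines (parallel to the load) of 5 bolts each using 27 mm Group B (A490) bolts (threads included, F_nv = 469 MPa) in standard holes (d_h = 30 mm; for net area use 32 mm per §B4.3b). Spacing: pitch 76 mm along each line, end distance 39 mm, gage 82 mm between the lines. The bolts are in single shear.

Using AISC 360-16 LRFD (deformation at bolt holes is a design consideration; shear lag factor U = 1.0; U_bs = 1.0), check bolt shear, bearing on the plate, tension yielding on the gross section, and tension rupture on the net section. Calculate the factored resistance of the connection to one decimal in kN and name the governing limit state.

Bolt shear: A_b = π(27)²/4 = 572.56 mm². φR_n = 0.75 × 469 × 572.56 × 10 × 1 = 2014.0 kN.
Bearing (12 mm plate, F_u = 450 MPa): end bolts L_c = 39 − 30/2 = 24, R_n = min(1.2×24×12×450, 2.4×27×12×450) = 155.52 kN/bolt; interior L_c = 76 − 30 = 46, R_n = 298.08 kN/bolt. φR_n = 0.75 × (2×155.52 + 8×298.08) = 2021.8 kN.
Tension yield (gross): A_g = 275×12 = 3300 mm². φR_n = 0.90 × 350 × 3300 = 1039.5 kN.
Tension rupture (net): A_n = (275 − 2×32)×12 = 2532 mm² (U = 1.0, A_e = A_n). φR_n = 0.75 × 450 × 2532 = 854.6 kN.
Governing: min(2014.0, 2021.8, 1039.5, 854.6) = 854.6 kN → net-section rupture.

854.6 kN (net-section rupture governs)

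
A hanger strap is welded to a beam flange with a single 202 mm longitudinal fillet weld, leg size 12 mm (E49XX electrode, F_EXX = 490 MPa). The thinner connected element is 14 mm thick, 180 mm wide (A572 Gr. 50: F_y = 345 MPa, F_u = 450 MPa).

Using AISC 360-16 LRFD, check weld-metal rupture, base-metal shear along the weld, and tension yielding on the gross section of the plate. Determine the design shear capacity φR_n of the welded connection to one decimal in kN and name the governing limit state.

377.9 kN (weld metal governs)

Weld metal: throat = 0.707×12 = 8.484 mm, L = 202 mm. φR_n = 0.75 × 0.6 × 490 × 8.484 × 202 = 377.9 kN.
Base metal shear (14 mm plate): yield φR_n = 1.0×0.6×345×14×202 = 585.4 kN; rupture φR_n = 0.75×0.6×450×14×202 = 572.7 kN; take 572.7 kN (rupture).
Tension yield (gross): A_g = 180×14 = 2520 mm². φR_n = 0.90 × 345 × 2520 = 782.5 kN.
Governing: min(377.9, 572.7, 782.5) = 377.9 kN → weld metal.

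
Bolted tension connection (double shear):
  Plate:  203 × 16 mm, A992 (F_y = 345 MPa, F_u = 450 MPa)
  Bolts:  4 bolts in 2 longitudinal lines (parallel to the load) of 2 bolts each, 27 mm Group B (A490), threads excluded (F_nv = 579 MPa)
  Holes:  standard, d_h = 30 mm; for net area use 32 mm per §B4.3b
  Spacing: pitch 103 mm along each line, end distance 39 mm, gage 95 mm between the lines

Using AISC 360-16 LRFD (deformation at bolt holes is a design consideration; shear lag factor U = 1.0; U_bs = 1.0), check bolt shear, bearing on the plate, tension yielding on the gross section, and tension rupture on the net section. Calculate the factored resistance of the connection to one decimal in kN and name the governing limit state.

750.6 kN (net-section rupture governs)

Bolt shear: A_b = π(27)²/4 = 572.56 mm². φR_n = 0.75 × 579 × 572.56 × 4 × 2 = 1989.1 kN.
Bearing (16 mm plate, F_u = 450 MPa): end bolts L_c = 39 − 30/2 = 24, R_n = min(1.2×24×16×450, 2.4×27×16×450) = 207.36 kN/bolt; interior L_c = 103 − 30 = 73, R_n = 466.56 kN/bolt. φR_n = 0.75 × (2×207.36 + 2×466.56) = 1010.9 kN.
Tension yield (gross): A_g = 203×16 = 3248 mm². φR_n = 0.90 × 345 × 3248 = 1008.5 kN.
Tension rupture (net): A_n = (203 − 2×32)×16 = 2224 mm² (U = 1.0, A_e = A_n). φR_n = 0.75 × 450 × 2224 = 750.6 kN.
Governing: min(1989.1, 1010.9, 1008.5, 750.6) = 750.6 kN → net-section rupture.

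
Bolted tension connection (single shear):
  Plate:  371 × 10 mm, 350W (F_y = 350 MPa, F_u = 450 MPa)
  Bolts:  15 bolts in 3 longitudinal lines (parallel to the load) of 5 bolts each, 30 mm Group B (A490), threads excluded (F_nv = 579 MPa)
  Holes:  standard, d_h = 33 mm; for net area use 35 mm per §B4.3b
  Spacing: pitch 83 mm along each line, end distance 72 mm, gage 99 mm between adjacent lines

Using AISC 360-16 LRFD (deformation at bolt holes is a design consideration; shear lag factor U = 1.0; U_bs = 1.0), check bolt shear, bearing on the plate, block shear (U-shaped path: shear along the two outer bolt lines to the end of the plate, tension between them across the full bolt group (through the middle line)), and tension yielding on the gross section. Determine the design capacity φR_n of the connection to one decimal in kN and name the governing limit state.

Bolt shear: A_b = π(30)²/4 = 706.86 mm². φR_n = 0.75 × 579 × 706.86 × 15 × 1 = 4604.3 kN.
Bearing (10 mm plate, F_u = 450 MPa): end bolts L_c = 72 − 33/2 = 55.5, R_n = min(1.2×55.5×10×450, 2.4×30×10×450) = 299.7 kN/bolt; interior L_c = 83 − 33 = 50, R_n = 270 kN/bolt. φR_n = 0.75 × (3×299.7 + 12×270) = 3104.3 kN.
Block shear: shear path 2×[72+4×83] = 2×404 mm, A_gv = 8080, A_nv = 2×(404 − 4.5×35)×10 = 4930 mm²; tension across gage: (198 − 2×35)×10 = 1280 mm². R_n = min(0.6×450×4930, 0.6×350×8080) + 1.0×450×1280 = min(1331.1, 1696.8) + 576 = 1907.1 kN. φR_n = 0.75 × 1907.1 = 1430.3 kN.
Tension yield (gross): A_g = 371×10 = 3710 mm². φR_n = 0.90 × 350 × 3710 = 1168.7 kN.
Governing: min(4604.3, 3104.3, 1430.3, 1168.7) = 1168.7 kN → gross-section yield.

1168.7 kN (gross-section yield governs)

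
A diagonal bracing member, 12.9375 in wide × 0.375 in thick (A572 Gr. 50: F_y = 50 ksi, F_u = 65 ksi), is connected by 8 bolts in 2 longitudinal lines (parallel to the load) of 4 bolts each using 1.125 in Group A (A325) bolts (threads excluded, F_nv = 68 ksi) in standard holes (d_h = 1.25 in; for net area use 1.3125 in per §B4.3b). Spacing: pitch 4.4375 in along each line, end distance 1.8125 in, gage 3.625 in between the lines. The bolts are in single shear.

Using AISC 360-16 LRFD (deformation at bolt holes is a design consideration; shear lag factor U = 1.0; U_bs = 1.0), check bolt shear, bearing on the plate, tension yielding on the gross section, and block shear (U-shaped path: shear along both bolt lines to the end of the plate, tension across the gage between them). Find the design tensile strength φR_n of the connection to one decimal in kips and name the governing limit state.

Bolt shear: A_b = π(1.125)²/4 = 0.99402 in². φR_n = 0.75 × 68 × 0.99402 × 8 × 1 = 405.6 kips.
Bearing (0.375 in plate, F_u = 65 ksi): end bolts L_c = 1.8125 − 1.25/2 = 1.1875, R_n = min(1.2×1.1875×0.375×65, 2.4×1.125×0.375×65) = 34.734 kips/bolt; interior L_c = 4.4375 − 1.25 = 3.1875, R_n = 65.813 kips/bolt. φR_n = 0.75 × (2×34.734 + 6×65.813) = 348.3 kips.
Tension yield (gross): A_g = 12.9375×0.375 = 4.8516 in². φR_n = 0.90 × 50 × 4.8516 = 218.3 kips.
Block shear: shear path 2×[1.8125+3×4.4375] = 2×15.125 in, A_gv = 11.344, A_nv = 2×(15.125 − 3.5×1.3125)×0.375 = 7.8984 in²; tension across gage: (3.625 − 1×1.3125)×0.375 = 0.86719 in². R_n = min(0.6×65×7.8984, 0.6×50×11.344) + 1.0×65×0.86719 = min(308.04, 340.32) + 56.367 = 364.41 kips. φR_n = 0.75 × 364.41 = 273.3 kips.
Governing: min(405.6, 348.3, 218.3, 273.3) = 218.3 kips → gross-section yield.

218.3 kips (gross-section yield governs)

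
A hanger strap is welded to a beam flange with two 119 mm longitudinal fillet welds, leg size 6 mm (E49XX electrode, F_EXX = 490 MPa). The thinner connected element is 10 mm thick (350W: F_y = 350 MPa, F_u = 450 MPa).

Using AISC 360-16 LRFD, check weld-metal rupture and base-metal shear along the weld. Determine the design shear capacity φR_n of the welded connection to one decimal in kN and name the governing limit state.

222.6 kN (weld metal governs)

Weld metal: throat = 0.707×6 = 4.242 mm, L = 2×119 = 238 mm. φR_n = 0.75 × 0.6 × 490 × 4.242 × 238 = 222.6 kN.
Base metal shear (10 mm plate): yield φR_n = 1.0×0.6×350×10×238 = 499.8 kN; rupture φR_n = 0.75×0.6×450×10×238 = 482.0 kN; take 482.0 kN (rupture).
Governing: min(222.6, 482.0) = 222.6 kN → weld metal.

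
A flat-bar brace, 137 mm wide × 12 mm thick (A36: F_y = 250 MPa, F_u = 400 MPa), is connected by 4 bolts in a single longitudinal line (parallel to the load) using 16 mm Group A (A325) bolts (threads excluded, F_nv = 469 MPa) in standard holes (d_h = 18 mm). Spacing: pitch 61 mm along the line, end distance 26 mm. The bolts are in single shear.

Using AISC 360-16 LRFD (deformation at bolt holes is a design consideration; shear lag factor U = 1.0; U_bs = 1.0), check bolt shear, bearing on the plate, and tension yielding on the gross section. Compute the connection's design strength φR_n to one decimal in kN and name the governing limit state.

282.9 kN (bolt shear governs)

Bolt shear: A_b = π(16)²/4 = 201.06 mm². φR_n = 0.75 × 469 × 201.06 × 4 × 1 = 282.9 kN.
Bearing (12 mm plate, F_u = 400 MPa): end bolts L_c = 26 − 18/2 = 17, R_n = min(1.2×17×12×400, 2.4×16×12×400) = 97.92 kN/bolt; interior L_c = 61 − 18 = 43, R_n = 184.32 kN/bolt. φR_n = 0.75 × (1×97.92 + 3×184.32) = 488.2 kN.
Tension yield (gross): A_g = 137×12 = 1644 mm². φR_n = 0.90 × 250 × 1644 = 369.9 kN.
Governing: min(282.9, 488.2, 369.9) = 282.9 kN → bolt shear.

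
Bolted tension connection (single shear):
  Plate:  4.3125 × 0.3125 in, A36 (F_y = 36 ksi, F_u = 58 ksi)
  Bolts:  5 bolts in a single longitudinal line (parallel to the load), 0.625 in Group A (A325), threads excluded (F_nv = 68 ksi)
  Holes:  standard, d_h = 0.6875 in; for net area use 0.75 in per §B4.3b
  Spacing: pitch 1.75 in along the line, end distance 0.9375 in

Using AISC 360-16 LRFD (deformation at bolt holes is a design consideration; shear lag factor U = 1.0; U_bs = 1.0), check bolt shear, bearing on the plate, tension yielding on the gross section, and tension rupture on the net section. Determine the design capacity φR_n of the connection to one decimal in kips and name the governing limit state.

Bolt shear: A_b = π(0.625)²/4 = 0.3068 in². φR_n = 0.75 × 68 × 0.3068 × 5 × 1 = 78.2 kips.
Bearing (0.3125 in plate, F_u = 58 ksi): end bolts L_c = 0.9375 − 0.6875/2 = 0.59375, R_n = min(1.2×0.59375×0.3125×58, 2.4×0.625×0.3125×58) = 12.914 kips/bolt; interior L_c = 1.75 − 0.6875 = 1.0625, R_n = 23.109 kips/bolt. φR_n = 0.75 × (1×12.914 + 4×23.109) = 79.0 kips.
Tension yield (gross): A_g = 4.3125×0.3125 = 1.3477 in². φR_n = 0.90 × 36 × 1.3477 = 43.7 kips.
Tension rupture (net): A_n = (4.3125 − 1×0.75)×0.3125 = 1.1133 in² (U = 1.0, A_e = A_n). φR_n = 0.75 × 58 × 1.1133 = 48.4 kips.
Governing: min(78.2, 79.0, 43.7, 48.4) = 43.7 kips → gross-section yield.

43.7 kips (gross-section yield governs)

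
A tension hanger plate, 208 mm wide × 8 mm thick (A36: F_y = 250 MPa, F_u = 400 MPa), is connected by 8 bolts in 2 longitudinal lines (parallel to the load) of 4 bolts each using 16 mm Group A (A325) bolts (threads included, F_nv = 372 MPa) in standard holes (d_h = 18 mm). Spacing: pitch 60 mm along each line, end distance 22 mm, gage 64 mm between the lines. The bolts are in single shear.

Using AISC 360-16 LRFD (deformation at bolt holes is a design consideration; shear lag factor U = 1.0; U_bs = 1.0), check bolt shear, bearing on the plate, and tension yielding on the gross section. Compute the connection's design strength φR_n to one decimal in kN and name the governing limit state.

Bolt shear: A_b = π(16)²/4 = 201.06 mm². φR_n = 0.75 × 372 × 201.06 × 8 × 1 = 448.8 kN.
Bearing (8 mm plate, F_u = 400 MPa): end bolts L_c = 22 − 18/2 = 13, R_n = min(1.2×13×8×400, 2.4×16×8×400) = 49.92 kN/bolt; interior L_c = 60 − 18 = 42, R_n = 122.88 kN/bolt. φR_n = 0.75 × (2×49.92 + 6×122.88) = 627.8 kN.
Tension yield (gross): A_g = 208×8 = 1664 mm². φR_n = 0.90 × 250 × 1664 = 374.4 kN.
Governing: min(448.8, 627.8, 374.4) = 374.4 kN → gross-section yield.

374.4 kN (gross-section yield governs)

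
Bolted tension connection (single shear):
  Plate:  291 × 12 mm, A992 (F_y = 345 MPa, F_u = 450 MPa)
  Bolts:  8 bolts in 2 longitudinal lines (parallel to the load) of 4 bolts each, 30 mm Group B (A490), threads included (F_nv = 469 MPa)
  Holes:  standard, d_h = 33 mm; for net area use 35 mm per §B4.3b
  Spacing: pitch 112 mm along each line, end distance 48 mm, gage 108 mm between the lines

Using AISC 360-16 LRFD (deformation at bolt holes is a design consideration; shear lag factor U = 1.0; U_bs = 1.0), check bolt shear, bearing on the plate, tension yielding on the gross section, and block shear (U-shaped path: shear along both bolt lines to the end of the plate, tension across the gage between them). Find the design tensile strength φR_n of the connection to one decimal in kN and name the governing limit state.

Bolt shear: A_b = π(30)²/4 = 706.86 mm². φR_n = 0.75 × 469 × 706.86 × 8 × 1 = 1989.1 kN.
Bearing (12 mm plate, F_u = 450 MPa): end bolts L_c = 48 − 33/2 = 31.5, R_n = min(1.2×31.5×12×450, 2.4×30×12×450) = 204.12 kN/bolt; interior L_c = 112 − 33 = 79, R_n = 388.8 kN/bolt. φR_n = 0.75 × (2×204.12 + 6×388.8) = 2055.8 kN.
Tension yield (gross): A_g = 291×12 = 3492 mm². φR_n = 0.90 × 345 × 3492 = 1084.3 kN.
Block shear: shear path 2×[48+3×112] = 2×384 mm, A_gv = 9216, A_nv = 2×(384 − 3.5×35)×12 = 6276 mm²; tension across gage: (108 − 1×35)×12 = 876 mm². R_n = min(0.6×450×6276, 0.6×345×9216) + 1.0×450×876 = min(1694.5, 1907.7) + 394.2 = 2088.7 kN. φR_n = 0.75 × 2088.7 = 1566.5 kN.
Governing: min(1989.1, 2055.8, 1084.3, 1566.5) = 1084.3 kN → gross-section yield.

1084.3 kN (gross-section yield governs)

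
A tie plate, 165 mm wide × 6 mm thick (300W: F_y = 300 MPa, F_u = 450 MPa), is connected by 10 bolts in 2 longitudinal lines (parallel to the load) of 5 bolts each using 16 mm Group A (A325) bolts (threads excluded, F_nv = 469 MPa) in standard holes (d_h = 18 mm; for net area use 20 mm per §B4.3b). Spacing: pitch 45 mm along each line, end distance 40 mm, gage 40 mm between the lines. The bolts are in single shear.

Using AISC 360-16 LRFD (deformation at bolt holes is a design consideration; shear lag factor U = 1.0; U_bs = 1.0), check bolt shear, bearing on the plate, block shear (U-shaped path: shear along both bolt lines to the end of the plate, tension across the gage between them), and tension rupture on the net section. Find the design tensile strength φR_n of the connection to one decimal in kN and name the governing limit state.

Bolt shear: A_b = π(16)²/4 = 201.06 mm². φR_n = 0.75 × 469 × 201.06 × 10 × 1 = 707.2 kN.
Bearing (6 mm plate, F_u = 450 MPa): end bolts L_c = 40 − 18/2 = 31, R_n = min(1.2×31×6×450, 2.4×16×6×450) = 100.44 kN/bolt; interior L_c = 45 − 18 = 27, R_n = 87.48 kN/bolt. φR_n = 0.75 × (2×100.44 + 8×87.48) = 675.5 kN.
Block shear: shear path 2×[40+4×45] = 2×220 mm, A_gv = 2640, A_nv = 2×(220 − 4.5×20)×6 = 1560 mm²; tension across gage: (40 − 1×20)×6 = 120 mm². R_n = min(0.6×450×1560, 0.6×300×2640) + 1.0×450×120 = min(421.2, 475.2) + 54 = 475.2 kN. φR_n = 0.75 × 475.2 = 356.4 kN.
Tension rupture (net): A_n = (165 − 2×20)×6 = 750 mm² (U = 1.0, A_e = A_n). φR_n = 0.75 × 450 × 750 = 253.1 kN.
Governing: min(707.2, 675.5, 356.4, 253.1) = 253.1 kN → net-section rupture.

253.1 kN (net-section rupture governs)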